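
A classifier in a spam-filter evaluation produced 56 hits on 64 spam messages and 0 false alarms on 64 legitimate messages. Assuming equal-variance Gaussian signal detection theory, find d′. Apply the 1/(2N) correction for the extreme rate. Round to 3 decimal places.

The false-alarm rate is 0/64 = 0, so apply the 1/(2N) correction: FA → 1/(2·64) = 0.00781.
z(H) = z(0.87500) = 1.1503
z(FA) = z(0.00781) = -2.4177
d' = 1.1503 − (-2.4177) = 3.5680

d′ = 3.568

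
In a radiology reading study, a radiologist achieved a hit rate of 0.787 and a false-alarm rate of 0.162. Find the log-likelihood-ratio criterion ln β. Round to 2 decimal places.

z(H) = 0.796
z(FA) = -0.986
ln β = −½·[z(H)² − z(FA)²] = −0.5 × (0.634 − 0.972) = 0.169

ln β = 0.17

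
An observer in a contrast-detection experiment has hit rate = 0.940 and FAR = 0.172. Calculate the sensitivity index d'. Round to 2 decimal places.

d' = 2.50

z(H) = 1.5548
z(FA) = -0.9463
d' = z(H) − z(FA) = 1.5548 − (-0.9463) = 2.5011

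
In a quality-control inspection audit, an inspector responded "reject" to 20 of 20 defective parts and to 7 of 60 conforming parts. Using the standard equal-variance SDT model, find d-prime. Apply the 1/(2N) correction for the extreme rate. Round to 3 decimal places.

d-prime = 3.152

The hit rate is 20/20 = 1, so apply the 1/(2N) correction: H → 1 − 1/(2·20) = 0.97500.
z(H) = z(0.97500) = 1.9600
z(FA) = z(0.11667) = -1.1918
d' = 1.9600 − (-1.1918) = 3.1518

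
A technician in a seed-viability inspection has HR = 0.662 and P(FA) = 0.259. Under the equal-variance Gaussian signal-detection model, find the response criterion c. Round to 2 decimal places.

z(H) = 0.418
z(FA) = -0.646
c = −½·[z(H) + z(FA)] = −0.5 × (0.418 + (-0.646)) = 0.114

c = 0.11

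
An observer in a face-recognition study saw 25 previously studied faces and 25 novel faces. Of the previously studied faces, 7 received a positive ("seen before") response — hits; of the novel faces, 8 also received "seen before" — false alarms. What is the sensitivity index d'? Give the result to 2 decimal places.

H = 7/25 = 0.2800
FA = 8/25 = 0.3200
z(0.2800) = -0.5828, z(0.3200) = -0.4677
d' = z(H) − z(FA) = -0.5828 − (-0.4677) = -0.1151

d' = -0.12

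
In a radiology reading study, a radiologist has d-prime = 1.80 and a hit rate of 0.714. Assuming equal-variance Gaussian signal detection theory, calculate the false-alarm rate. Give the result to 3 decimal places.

false-alarm rate = 0.108

z(hit rate) = z(0.714) = 0.5651
z(FA) = z(H) − d' = 0.5651 − 1.80 = -1.2349
false-alarm rate = Φ(-1.2349) = 0.1084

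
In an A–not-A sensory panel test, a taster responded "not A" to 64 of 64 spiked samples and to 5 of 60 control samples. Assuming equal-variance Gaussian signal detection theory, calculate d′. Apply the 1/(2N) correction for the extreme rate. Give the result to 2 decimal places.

d′ = 3.80

The hit rate is 64/64 = 1, so apply the 1/(2N) correction: H → 1 − 1/(2·64) = 0.99219.
z(H) = z(0.99219) = 2.418
z(FA) = z(0.08333) = -1.383
d' = 2.418 − (-1.383) = 3.801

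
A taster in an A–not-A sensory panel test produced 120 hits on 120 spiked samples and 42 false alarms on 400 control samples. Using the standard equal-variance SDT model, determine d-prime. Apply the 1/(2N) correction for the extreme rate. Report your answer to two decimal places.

d-prime = 3.89

The hit rate is 120/120 = 1, so apply the 1/(2N) correction: H → 1 − 1/(2·120) = 0.99583.
z(H) = z(0.99583) = 2.638
z(FA) = z(0.10500) = -1.254
d' = 2.638 − (-1.254) = 3.892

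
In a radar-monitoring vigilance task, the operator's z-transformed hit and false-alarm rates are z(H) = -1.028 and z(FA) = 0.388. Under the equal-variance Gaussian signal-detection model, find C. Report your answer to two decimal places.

c = −½·[z(H) + z(FA)] = −½·(-1.028 + 0.388) = 0.320

C = 0.32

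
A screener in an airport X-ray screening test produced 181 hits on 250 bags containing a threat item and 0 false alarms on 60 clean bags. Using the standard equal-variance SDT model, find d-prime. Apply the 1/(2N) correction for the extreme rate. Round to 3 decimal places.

The false-alarm rate is 0/60 = 0, so apply the 1/(2N) correction: FA → 1/(2·60) = 0.00833.
z(H) = z(0.72400) = 0.5948
z(FA) = z(0.00833) = -2.3941
d' = 0.5948 − (-2.3941) = 2.9889

d-prime = 2.989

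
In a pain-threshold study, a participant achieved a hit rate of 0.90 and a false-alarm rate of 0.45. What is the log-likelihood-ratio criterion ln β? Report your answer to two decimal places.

ln β = -0.81

z(H) = z(0.90) = 1.282
z(FA) = z(0.45) = -0.126
ln β = −½·[z(H)² − z(FA)²] = −0.5 × (1.644 − 0.016) = -0.814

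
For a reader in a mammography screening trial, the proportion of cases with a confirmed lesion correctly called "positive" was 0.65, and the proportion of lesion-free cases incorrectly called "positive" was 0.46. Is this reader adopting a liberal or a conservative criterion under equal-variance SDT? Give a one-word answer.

z(H) = 0.385, z(FA) = -0.100
c = −½·(z(H) + z(FA)) = -0.1425
c < 0 → liberal criterion (biased toward responding “yes”).

liberal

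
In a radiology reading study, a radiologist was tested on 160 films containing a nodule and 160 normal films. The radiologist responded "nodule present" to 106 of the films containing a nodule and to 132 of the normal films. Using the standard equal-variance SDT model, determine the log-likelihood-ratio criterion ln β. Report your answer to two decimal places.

H = 106/160 = 0.6625
FA = 132/160 = 0.8250
Φ⁻¹(H) = Φ⁻¹(0.6625) = 0.419
Φ⁻¹(FA) = Φ⁻¹(0.8250) = 0.935
ln β = −½·[z(H)² − z(FA)²] = −0.5 × (0.176 − 0.874) = 0.349

ln β = 0.35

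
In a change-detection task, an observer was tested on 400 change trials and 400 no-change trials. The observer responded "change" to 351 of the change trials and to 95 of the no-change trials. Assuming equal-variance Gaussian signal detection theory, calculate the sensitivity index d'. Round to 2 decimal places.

d' = 1.88

H = 351/400 = 0.8775
FA = 95/400 = 0.2375
z(H) = z(0.8775) = 1.163
z(FA) = z(0.2375) = -0.714
d' = z(H) − z(FA) = 1.163 − (-0.714) = 1.877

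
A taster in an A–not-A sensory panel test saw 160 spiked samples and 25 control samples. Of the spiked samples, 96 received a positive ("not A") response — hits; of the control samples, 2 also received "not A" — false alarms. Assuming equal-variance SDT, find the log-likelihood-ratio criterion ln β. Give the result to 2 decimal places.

H = 96/160 = 0.6000
FA = 2/25 = 0.0800
z(0.6000) = 0.253, z(0.0800) = -1.405
ln β = −½·[z(H)² − z(FA)²] = −0.5 × (0.064 − 1.974) = 0.955

ln β = 0.96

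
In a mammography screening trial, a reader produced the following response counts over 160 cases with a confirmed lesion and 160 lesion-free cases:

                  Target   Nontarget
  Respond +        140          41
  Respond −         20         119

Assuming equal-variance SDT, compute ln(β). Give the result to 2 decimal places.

H = 140/160 = 0.8750
FA = 41/160 = 0.2562
Φ⁻¹(0.8750) = 1.150, Φ⁻¹(0.2562) = -0.655
ln β = −½·[z(H)² − z(FA)²] = −0.5 × (1.323 − 0.429) = -0.447

ln β = -0.45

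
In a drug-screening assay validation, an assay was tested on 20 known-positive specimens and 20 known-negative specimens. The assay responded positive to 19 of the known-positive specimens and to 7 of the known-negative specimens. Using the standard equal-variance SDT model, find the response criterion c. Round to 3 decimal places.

H = 19/20 = 0.9500
FA = 7/20 = 0.3500
z(H) = 1.6449
z(FA) = -0.3853
c = −½·[z(H) + z(FA)] = −0.5 × (1.6449 + (-0.3853)) = -0.6298
c < 0: the assay has a liberal response bias.

c = -0.630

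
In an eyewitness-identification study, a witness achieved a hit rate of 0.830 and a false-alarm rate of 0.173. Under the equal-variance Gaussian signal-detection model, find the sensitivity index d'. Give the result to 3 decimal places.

Φ⁻¹(H) = 0.9542
Φ⁻¹(FA) = -0.9424
d' = z(H) − z(FA) = 0.9542 − (-0.9424) = 1.8966

d' = 1.897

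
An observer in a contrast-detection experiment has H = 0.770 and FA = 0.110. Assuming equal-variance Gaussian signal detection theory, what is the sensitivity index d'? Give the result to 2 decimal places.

d' = 1.97

z(H) = 0.739
z(FA) = -1.227
d' = z(H) − z(FA) = 0.739 − (-1.227) = 1.966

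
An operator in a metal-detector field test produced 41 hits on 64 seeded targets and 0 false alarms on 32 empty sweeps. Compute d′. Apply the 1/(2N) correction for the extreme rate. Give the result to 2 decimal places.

d′ = 2.51

The false-alarm rate is 0/32 = 0, so apply the 1/(2N) correction: FA → 1/(2·32) = 0.01562.
z(H) = z(0.64062) = 0.360
z(FA) = z(0.01562) = -2.154
d' = 0.360 − (-2.154) = 2.514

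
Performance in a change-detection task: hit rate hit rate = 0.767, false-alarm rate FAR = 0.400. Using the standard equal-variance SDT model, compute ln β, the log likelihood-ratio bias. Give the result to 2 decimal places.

z(H) = z(0.767) = 0.729
z(FA) = z(0.400) = -0.253
ln β = −½·[z(H)² − z(FA)²] = −0.5 × (0.531 − 0.064) = -0.2335

ln β = -0.23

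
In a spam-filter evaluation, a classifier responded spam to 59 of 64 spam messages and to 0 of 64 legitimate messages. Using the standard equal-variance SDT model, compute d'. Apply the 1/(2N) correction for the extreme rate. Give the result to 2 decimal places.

The false-alarm rate is 0/64 = 0, so apply the 1/(2N) correction: FA → 1/(2·64) = 0.00781.
z(H) = z(0.92188) = 1.418
z(FA) = z(0.00781) = -2.418
d' = 1.418 − (-2.418) = 3.836

d' = 3.84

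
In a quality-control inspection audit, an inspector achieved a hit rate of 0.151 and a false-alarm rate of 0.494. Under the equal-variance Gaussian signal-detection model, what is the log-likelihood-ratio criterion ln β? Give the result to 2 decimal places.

ln β = -0.53

z(H) = -1.032
z(FA) = -0.015
ln β = −½·[z(H)² − z(FA)²] = −0.5 × (1.065 − 0.000) = -0.5325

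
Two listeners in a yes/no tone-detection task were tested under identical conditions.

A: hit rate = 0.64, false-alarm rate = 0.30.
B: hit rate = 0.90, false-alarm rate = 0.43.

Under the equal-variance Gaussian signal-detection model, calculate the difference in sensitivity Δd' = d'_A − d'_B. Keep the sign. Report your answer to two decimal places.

Δd' = -0.58

A: z(0.64) = 0.358, z(0.30) = -0.524, d' = 0.882
B: z(0.90) = 1.282, z(0.43) = -0.176, d' = 1.458
Δd' = d'_A − d'_B = 0.882 − 1.458 = -0.576
B has the higher sensitivity.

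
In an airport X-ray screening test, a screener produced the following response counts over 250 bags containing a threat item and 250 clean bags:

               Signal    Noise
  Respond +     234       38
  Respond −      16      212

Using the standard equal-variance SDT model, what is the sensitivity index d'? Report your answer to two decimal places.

d' = 2.55

H = 234/250 = 0.9360
FA = 38/250 = 0.1520
z(H) = z(0.9360) = 1.5220
z(FA) = z(0.1520) = -1.0279
d' = z(H) − z(FA) = 1.5220 − (-1.0279) = 2.5499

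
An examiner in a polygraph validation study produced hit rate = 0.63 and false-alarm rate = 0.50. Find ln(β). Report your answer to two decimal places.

Φ⁻¹(H) = Φ⁻¹(0.63) = 0.332
Φ⁻¹(FA) = Φ⁻¹(0.50) = 0.000
ln β = −½·[z(H)² − z(FA)²] = −0.5 × (0.110 − 0.000) = -0.055

ln β = -0.06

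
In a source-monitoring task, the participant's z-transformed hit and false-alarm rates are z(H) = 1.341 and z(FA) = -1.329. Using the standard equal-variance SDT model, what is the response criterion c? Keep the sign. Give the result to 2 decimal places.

c = −½·[z(H) + z(FA)] = −½·(1.341 + (-1.329)) = -0.006
c < 0: the participant has a liberal response bias.

c = -0.01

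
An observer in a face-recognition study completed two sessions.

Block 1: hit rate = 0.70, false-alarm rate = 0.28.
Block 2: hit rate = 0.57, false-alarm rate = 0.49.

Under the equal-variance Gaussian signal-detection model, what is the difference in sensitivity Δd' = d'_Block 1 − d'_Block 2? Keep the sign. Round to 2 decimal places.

Block 1: z(0.70) = 0.524, z(0.28) = -0.583, d' = 1.107
Block 2: z(0.57) = 0.176, z(0.49) = -0.025, d' = 0.201
Δd' = d'_Block 1 − d'_Block 2 = 1.107 − 0.201 = 0.906
Block 1 has the higher sensitivity.

Δd' = 0.91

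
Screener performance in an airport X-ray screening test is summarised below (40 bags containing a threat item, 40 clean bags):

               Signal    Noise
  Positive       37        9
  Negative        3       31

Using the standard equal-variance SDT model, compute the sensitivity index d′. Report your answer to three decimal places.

H = 37/40 = 0.9250
FA = 9/40 = 0.2250
z(0.9250) = 1.4395, z(0.2250) = -0.7554
d' = z(H) − z(FA) = 1.4395 − (-0.7554) = 2.1949

d′ = 2.195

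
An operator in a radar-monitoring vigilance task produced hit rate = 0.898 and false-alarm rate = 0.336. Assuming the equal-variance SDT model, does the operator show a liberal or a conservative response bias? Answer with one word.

liberal

z(H) = 1.270, z(FA) = -0.423
c = −½·(z(H) + z(FA)) = -0.4235
c < 0 → liberal criterion (biased toward responding “yes”).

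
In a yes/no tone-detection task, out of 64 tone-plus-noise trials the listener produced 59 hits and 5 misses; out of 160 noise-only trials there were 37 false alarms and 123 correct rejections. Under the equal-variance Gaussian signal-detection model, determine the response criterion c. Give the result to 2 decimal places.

c = -0.34

H = 59/64 = 0.9219
FA = 37/160 = 0.2313
Φ⁻¹(H) = 1.4180
Φ⁻¹(FA) = -0.7346
c = −½·[z(H) + z(FA)] = −0.5 × (1.4180 + (-0.7346)) = -0.3417
c < 0: the listener has a liberal response bias.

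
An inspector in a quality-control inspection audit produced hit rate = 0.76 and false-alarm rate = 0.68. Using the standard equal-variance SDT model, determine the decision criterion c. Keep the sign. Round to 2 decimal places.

Φ⁻¹(H) = 0.7063
Φ⁻¹(FA) = 0.4677
c = −½·[z(H) + z(FA)] = −0.5 × (0.7063 + 0.4677) = -0.5870
c < 0: the inspector has a liberal response bias.

c = -0.59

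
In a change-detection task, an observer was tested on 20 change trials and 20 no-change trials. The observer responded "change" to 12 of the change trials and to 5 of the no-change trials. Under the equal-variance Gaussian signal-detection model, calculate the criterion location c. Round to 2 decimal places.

H = 12/20 = 0.6000
FA = 5/20 = 0.2500
z(H) = z(0.6000) = 0.2533
z(FA) = z(0.2500) = -0.6745
c = −½·[z(H) + z(FA)] = −0.5 × (0.2533 + (-0.6745)) = 0.2106
c > 0: the observer has a conservative response bias.

c = 0.21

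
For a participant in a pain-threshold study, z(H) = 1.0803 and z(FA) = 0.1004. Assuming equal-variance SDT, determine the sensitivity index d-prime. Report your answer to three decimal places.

d' = z(H) − z(FA) = 1.0803 − 0.1004 = 0.9799

d-prime = 0.980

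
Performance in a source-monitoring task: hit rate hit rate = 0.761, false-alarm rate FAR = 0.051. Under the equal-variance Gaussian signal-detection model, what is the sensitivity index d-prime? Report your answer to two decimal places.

z(H) = z(0.761) = 0.7095
z(FA) = z(0.051) = -1.6352
d' = z(H) − z(FA) = 0.7095 − (-1.6352) = 2.3447

d-prime = 2.34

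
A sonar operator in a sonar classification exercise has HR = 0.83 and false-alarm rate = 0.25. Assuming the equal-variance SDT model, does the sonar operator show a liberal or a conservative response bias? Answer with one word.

liberal

z(H) = 0.954, z(FA) = -0.674
c = −½·(z(H) + z(FA)) = -0.140
c < 0 → liberal criterion (biased toward responding “yes”).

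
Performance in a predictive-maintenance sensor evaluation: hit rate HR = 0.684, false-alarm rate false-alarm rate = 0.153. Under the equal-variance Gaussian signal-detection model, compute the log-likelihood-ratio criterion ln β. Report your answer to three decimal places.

Φ⁻¹(0.684) = 0.4789, Φ⁻¹(0.153) = -1.0237
ln β = −½·[z(H)² − z(FA)²] = −0.5 × (0.2293 − 1.0480) = 0.40935

ln β = 0.409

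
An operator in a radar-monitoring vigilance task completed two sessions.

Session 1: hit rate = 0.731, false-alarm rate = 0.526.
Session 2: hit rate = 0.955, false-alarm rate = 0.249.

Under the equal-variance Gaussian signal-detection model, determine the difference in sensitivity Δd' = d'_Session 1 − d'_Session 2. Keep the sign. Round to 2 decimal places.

Δd' = -1.82

Session 1: z(0.731) = 0.616, z(0.526) = 0.065, d' = 0.551
Session 2: z(0.955) = 1.695, z(0.249) = -0.678, d' = 2.373
Δd' = d'_Session 1 − d'_Session 2 = 0.551 − 2.373 = -1.822
Session 2 has the higher sensitivity.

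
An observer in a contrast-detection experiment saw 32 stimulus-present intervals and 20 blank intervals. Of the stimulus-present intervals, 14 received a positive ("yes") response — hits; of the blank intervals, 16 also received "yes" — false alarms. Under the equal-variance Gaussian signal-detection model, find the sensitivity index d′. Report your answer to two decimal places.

d′ = -1.00

H = 14/32 = 0.4375
FA = 16/20 = 0.8000
Φ⁻¹(H) = Φ⁻¹(0.4375) = -0.157
Φ⁻¹(FA) = Φ⁻¹(0.8000) = 0.842
d' = z(H) − z(FA) = -0.157 − 0.842 = -0.999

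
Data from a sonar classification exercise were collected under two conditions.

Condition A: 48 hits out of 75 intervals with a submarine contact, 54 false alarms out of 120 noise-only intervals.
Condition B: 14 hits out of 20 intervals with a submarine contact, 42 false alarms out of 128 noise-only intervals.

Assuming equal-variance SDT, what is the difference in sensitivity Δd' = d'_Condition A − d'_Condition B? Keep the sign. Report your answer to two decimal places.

Δd' = -0.49

Condition A: z(0.6400) = 0.358, z(0.4500) = -0.126, d' = 0.484
Condition B: z(0.7000) = 0.524, z(0.3281) = -0.445, d' = 0.969
Δd' = d'_Condition A − d'_Condition B = 0.484 − 0.969 = -0.485
Condition B has the higher sensitivity.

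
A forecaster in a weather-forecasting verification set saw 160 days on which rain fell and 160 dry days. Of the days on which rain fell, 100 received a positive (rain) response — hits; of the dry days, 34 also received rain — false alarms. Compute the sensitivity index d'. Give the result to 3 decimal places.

d' = 1.116

H = 100/160 = 0.6250
FA = 34/160 = 0.2125
z(H) = z(0.6250) = 0.3186
z(FA) = z(0.2125) = -0.7978
d' = z(H) − z(FA) = 0.3186 − (-0.7978) = 1.1164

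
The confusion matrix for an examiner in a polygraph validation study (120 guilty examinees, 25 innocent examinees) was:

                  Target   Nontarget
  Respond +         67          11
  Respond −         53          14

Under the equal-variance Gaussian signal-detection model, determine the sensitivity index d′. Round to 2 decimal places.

H = 67/120 = 0.5583
FA = 11/25 = 0.4400
Φ⁻¹(0.5583) = 0.147, Φ⁻¹(0.4400) = -0.151
d' = z(H) − z(FA) = 0.147 − (-0.151) = 0.298

d′ = 0.30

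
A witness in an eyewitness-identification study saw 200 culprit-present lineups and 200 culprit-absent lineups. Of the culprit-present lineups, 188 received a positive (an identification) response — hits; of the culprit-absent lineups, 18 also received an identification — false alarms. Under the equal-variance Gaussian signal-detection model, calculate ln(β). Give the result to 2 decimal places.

ln β = -0.31

H = 188/200 = 0.9400
FA = 18/200 = 0.0900
z(H) = z(0.9400) = 1.555
z(FA) = z(0.0900) = -1.341
ln β = −½·[z(H)² − z(FA)²] = −0.5 × (2.418 − 1.798) = -0.310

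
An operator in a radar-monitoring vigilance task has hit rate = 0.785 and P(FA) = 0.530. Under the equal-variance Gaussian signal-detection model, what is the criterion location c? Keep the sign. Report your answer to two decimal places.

c = -0.43

z(H) = z(0.785) = 0.789
z(FA) = z(0.530) = 0.075
c = −½·[z(H) + z(FA)] = −0.5 × (0.789 + 0.075) = -0.432
c < 0: the operator has a liberal response bias.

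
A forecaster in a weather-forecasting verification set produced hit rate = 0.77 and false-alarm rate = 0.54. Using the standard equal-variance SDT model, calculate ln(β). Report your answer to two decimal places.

z(H) = 0.739
z(FA) = 0.100
ln β = −½·[z(H)² − z(FA)²] = −0.5 × (0.546 − 0.010) = -0.268

ln β = -0.27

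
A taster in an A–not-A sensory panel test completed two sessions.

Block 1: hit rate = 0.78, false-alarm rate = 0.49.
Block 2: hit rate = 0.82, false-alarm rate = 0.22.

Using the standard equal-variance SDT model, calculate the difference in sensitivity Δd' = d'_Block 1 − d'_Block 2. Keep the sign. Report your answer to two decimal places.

Δd' = -0.89

Block 1: z(0.78) = 0.772, z(0.49) = -0.025, d' = 0.797
Block 2: z(0.82) = 0.915, z(0.22) = -0.772, d' = 1.687
Δd' = d'_Block 1 − d'_Block 2 = 0.797 − 1.687 = -0.890
Block 2 has the higher sensitivity.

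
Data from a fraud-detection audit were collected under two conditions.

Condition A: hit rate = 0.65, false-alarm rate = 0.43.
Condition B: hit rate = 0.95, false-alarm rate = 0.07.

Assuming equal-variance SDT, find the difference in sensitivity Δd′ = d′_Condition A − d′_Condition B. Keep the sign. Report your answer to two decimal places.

Δd′ = -2.56

Condition A: z(0.65) = 0.385, z(0.43) = -0.176, d' = 0.561
Condition B: z(0.95) = 1.645, z(0.07) = -1.476, d' = 3.121
Δd' = d'_Condition A − d'_Condition B = 0.561 − 3.121 = -2.560
Condition B has the higher sensitivity.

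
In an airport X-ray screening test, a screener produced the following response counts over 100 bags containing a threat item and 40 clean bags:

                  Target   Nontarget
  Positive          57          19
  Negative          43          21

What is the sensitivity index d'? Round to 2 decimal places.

d' = 0.24

H = 57/100 = 0.5700
FA = 19/40 = 0.4750
Φ⁻¹(H) = Φ⁻¹(0.5700) = 0.176
Φ⁻¹(FA) = Φ⁻¹(0.4750) = -0.063
d' = z(H) − z(FA) = 0.176 − (-0.063) = 0.239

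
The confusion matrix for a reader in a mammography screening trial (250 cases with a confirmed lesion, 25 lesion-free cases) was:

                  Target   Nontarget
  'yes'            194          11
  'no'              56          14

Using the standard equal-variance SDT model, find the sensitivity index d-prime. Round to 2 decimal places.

H = 194/250 = 0.7760
FA = 11/25 = 0.4400
z(H) = 0.7588
z(FA) = -0.1510
d' = z(H) − z(FA) = 0.7588 − (-0.1510) = 0.9098

d-prime = 0.91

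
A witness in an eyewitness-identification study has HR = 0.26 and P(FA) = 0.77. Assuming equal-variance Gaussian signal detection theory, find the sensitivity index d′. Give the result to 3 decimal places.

z(H) = z(0.26) = -0.6433
z(FA) = z(0.77) = 0.7388
d' = z(H) − z(FA) = -0.6433 − 0.7388 = -1.3821

d′ = -1.382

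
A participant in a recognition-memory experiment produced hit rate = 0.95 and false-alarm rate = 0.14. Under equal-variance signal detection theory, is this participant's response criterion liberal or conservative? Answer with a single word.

liberal

z(H) = 1.645, z(FA) = -1.080
c = −½·(z(H) + z(FA)) = -0.2825
c < 0 → liberal criterion (biased toward responding “yes”).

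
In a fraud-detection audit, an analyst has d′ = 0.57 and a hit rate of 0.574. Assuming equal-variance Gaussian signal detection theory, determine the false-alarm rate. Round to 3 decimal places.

z(hit rate) = z(0.574) = 0.1866
z(FA) = z(H) − d' = 0.1866 − 0.57 = -0.3834
false-alarm rate = Φ(-0.3834) = 0.3507

false-alarm rate = 0.351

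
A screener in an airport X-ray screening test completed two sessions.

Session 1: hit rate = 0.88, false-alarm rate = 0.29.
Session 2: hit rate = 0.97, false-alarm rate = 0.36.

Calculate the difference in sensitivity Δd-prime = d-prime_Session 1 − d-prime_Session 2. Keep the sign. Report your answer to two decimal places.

Δd-prime = -0.51

Session 1: z(0.88) = 1.175, z(0.29) = -0.553, d' = 1.728
Session 2: z(0.97) = 1.881, z(0.36) = -0.358, d' = 2.239
Δd' = d'_Session 1 − d'_Session 2 = 1.728 − 2.239 = -0.511
Session 2 has the higher sensitivity.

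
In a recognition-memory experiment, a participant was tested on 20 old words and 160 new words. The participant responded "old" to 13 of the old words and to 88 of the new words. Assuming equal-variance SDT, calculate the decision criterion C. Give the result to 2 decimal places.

H = 13/20 = 0.6500
FA = 88/160 = 0.5500
Φ⁻¹(H) = Φ⁻¹(0.6500) = 0.385
Φ⁻¹(FA) = Φ⁻¹(0.5500) = 0.126
c = −½·[z(H) + z(FA)] = −0.5 × (0.385 + 0.126) = -0.2555
c < 0: the participant has a liberal response bias.

C = -0.26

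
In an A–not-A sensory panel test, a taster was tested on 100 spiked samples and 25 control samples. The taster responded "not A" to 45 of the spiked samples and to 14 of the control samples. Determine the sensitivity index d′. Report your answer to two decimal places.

d′ = -0.28

H = 45/100 = 0.4500
FA = 14/25 = 0.5600
z(H) = -0.1257
z(FA) = 0.1510
d' = z(H) − z(FA) = -0.1257 − 0.1510 = -0.2767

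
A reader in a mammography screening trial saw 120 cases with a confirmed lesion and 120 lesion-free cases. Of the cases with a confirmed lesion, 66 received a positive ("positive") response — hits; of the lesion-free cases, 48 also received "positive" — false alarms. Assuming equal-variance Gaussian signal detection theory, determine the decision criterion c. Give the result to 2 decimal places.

c = 0.06

H = 66/120 = 0.5500
FA = 48/120 = 0.4000
z(0.5500) = 0.1257, z(0.4000) = -0.2533
c = −½·[z(H) + z(FA)] = −0.5 × (0.1257 + (-0.2533)) = 0.0638
c > 0: the reader has a conservative response bias.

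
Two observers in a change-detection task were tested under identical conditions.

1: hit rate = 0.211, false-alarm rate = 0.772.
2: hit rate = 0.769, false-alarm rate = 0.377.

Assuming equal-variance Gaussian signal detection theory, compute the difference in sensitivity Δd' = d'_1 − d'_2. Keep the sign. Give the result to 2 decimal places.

1: z(0.211) = -0.803, z(0.772) = 0.745, d' = -1.548
2: z(0.769) = 0.736, z(0.377) = -0.313, d' = 1.049
Δd' = d'_1 − d'_2 = -1.548 − 1.049 = -2.597
2 has the higher sensitivity.

Δd' = -2.60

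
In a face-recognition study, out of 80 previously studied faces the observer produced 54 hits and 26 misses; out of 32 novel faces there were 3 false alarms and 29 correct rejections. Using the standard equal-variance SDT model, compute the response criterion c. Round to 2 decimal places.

H = 54/80 = 0.6750
FA = 3/32 = 0.0938
z(H) = z(0.6750) = 0.454
z(FA) = z(0.0938) = -1.318
c = −½·[z(H) + z(FA)] = −0.5 × (0.454 + (-1.318)) = 0.432

c = 0.43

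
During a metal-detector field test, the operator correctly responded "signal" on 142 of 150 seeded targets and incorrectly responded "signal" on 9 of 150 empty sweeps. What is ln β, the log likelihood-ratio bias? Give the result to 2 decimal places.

ln β = -0.09

H = 142/150 = 0.9467
FA = 9/150 = 0.0600
z(H) = z(0.9467) = 1.614
z(FA) = z(0.0600) = -1.555
ln β = −½·[z(H)² − z(FA)²] = −0.5 × (2.605 − 2.418) = -0.0935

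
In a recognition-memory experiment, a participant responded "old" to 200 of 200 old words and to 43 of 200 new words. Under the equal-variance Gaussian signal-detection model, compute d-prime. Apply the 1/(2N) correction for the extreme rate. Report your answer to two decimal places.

d-prime = 3.60

The hit rate is 200/200 = 1, so apply the 1/(2N) correction: H → 1 − 1/(2·200) = 0.99750.
z(H) = z(0.99750) = 2.807
z(FA) = z(0.21500) = -0.789
d' = 2.807 − (-0.789) = 3.596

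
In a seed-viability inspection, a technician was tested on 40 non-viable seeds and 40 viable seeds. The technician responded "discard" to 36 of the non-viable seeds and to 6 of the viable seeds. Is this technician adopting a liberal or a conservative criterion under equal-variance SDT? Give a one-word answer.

liberal

z(H) = 1.282, z(FA) = -1.036
c = −½·(z(H) + z(FA)) = -0.123
c < 0 → liberal criterion (biased toward responding “yes”).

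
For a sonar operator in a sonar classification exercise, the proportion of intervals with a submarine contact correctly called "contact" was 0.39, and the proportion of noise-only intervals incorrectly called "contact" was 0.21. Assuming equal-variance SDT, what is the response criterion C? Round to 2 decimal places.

C = 0.54

Φ⁻¹(0.39) = -0.2793, Φ⁻¹(0.21) = -0.8064
c = −½·[z(H) + z(FA)] = −0.5 × (-0.2793 + (-0.8064)) = 0.54285
c > 0: the sonar operator has a conservative response bias.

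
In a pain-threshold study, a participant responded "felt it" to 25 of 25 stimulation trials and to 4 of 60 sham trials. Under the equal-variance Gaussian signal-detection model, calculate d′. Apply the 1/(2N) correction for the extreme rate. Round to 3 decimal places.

The hit rate is 25/25 = 1, so apply the 1/(2N) correction: H → 1 − 1/(2·25) = 0.98000.
z(H) = z(0.98000) = 2.0537
z(FA) = z(0.06667) = -1.5011
d' = 2.0537 − (-1.5011) = 3.5548

d′ = 3.555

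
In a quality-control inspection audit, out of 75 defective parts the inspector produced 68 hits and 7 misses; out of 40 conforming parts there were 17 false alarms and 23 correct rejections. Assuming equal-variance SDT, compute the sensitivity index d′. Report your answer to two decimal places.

H = 68/75 = 0.9067
FA = 17/40 = 0.4250
Φ⁻¹(H) = Φ⁻¹(0.9067) = 1.321
Φ⁻¹(FA) = Φ⁻¹(0.4250) = -0.189
d' = z(H) − z(FA) = 1.321 − (-0.189) = 1.510

d′ = 1.51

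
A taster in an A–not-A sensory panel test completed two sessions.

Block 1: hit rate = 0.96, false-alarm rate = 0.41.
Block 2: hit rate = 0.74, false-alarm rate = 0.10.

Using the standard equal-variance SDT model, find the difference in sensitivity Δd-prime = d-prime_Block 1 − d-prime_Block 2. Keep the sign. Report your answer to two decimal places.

Δd-prime = 0.05

Block 1: z(0.96) = 1.751, z(0.41) = -0.228, d' = 1.979
Block 2: z(0.74) = 0.643, z(0.10) = -1.282, d' = 1.925
Δd' = d'_Block 1 − d'_Block 2 = 1.979 − 1.925 = 0.054
Block 1 has the higher sensitivity.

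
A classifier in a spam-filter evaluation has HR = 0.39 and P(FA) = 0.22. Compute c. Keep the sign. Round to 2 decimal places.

z(0.39) = -0.2793, z(0.22) = -0.7722
c = −½·[z(H) + z(FA)] = −0.5 × (-0.2793 + (-0.7722)) = 0.52575
c > 0: the classifier has a conservative response bias.

c = 0.53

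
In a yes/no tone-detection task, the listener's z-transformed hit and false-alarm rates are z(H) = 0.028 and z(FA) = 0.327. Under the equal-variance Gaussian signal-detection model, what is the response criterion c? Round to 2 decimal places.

c = −½·[z(H) + z(FA)] = −½·(0.028 + 0.327) = -0.1775

c = -0.18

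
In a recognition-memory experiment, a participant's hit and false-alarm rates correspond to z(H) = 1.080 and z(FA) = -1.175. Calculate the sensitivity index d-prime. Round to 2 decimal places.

d-prime = 2.26

d' = z(H) − z(FA) = 1.080 − (-1.175) = 2.255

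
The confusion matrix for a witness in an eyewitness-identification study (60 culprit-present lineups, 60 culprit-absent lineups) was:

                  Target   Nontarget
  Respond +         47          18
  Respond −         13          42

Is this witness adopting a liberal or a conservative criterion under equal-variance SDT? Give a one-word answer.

z(H) = 0.784, z(FA) = -0.524
c = −½·(z(H) + z(FA)) = -0.130
c < 0 → liberal criterion (biased toward responding “yes”).

liberal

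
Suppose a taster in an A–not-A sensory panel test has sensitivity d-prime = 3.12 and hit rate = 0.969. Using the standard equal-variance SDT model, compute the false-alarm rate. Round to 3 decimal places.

false-alarm rate = 0.105

z(hit rate) = z(0.969) = 1.8663
z(FA) = z(H) − d' = 1.8663 − 3.12 = -1.2537
false-alarm rate = Φ(-1.2537) = 0.1050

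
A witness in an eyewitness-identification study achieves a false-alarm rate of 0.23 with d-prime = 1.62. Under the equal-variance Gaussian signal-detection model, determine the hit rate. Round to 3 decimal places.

z(false-alarm rate) = z(0.23) = -0.7388
z(H) = z(FA) + d' = -0.7388 + 1.62 = 0.8812
hit rate = Φ(0.8812) = 0.8109

hit rate = 0.811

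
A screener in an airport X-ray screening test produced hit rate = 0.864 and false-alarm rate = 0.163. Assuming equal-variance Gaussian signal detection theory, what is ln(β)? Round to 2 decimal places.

ln β = -0.12

z(H) = z(0.864) = 1.098
z(FA) = z(0.163) = -0.982
ln β = −½·[z(H)² − z(FA)²] = −0.5 × (1.206 − 0.964) = -0.121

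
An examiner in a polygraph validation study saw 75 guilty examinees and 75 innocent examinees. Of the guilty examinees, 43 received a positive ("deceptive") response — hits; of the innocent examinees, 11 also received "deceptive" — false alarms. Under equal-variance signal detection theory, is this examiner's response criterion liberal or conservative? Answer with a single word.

conservative

z(H) = 0.185, z(FA) = -1.051
c = −½·(z(H) + z(FA)) = 0.433
c > 0 → conservative criterion (biased toward responding “no”).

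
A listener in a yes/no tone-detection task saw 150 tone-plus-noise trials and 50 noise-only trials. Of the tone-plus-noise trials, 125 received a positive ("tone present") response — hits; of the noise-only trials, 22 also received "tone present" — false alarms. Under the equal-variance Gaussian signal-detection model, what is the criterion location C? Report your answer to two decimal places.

C = -0.41

H = 125/150 = 0.8333
FA = 22/50 = 0.4400
Φ⁻¹(0.8333) = 0.967, Φ⁻¹(0.4400) = -0.151
c = −½·[z(H) + z(FA)] = −0.5 × (0.967 + (-0.151)) = -0.408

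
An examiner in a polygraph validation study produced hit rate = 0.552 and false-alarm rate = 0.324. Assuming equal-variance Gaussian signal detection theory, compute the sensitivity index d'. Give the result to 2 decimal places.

z(H) = 0.131
z(FA) = -0.457
d' = z(H) − z(FA) = 0.131 − (-0.457) = 0.588

d' = 0.59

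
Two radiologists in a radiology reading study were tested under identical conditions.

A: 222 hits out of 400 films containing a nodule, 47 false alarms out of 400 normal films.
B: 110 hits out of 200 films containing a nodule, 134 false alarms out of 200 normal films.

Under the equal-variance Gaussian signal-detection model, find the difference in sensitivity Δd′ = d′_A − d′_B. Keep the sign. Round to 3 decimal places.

A: z(0.5550) = 0.1383, z(0.1175) = -1.1876, d' = 1.3259
B: z(0.5500) = 0.1257, z(0.6700) = 0.4399, d' = -0.3142
Δd' = d'_A − d'_B = 1.3259 − (-0.3142) = 1.6401
A has the higher sensitivity.

Δd′ = 1.640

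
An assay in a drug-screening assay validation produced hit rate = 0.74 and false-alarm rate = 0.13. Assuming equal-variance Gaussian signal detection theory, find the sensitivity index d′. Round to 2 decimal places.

z(H) = z(0.74) = 0.643
z(FA) = z(0.13) = -1.126
d' = z(H) − z(FA) = 0.643 − (-1.126) = 1.769

d′ = 1.77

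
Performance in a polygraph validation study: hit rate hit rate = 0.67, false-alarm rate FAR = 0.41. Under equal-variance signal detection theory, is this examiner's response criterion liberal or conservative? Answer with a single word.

z(H) = 0.440, z(FA) = -0.228
c = −½·(z(H) + z(FA)) = -0.106
c < 0 → liberal criterion (biased toward responding “yes”).

liberal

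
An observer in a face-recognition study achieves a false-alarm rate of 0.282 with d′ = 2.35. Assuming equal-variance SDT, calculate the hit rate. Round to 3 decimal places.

hit rate = 0.962

z(false-alarm rate) = z(0.282) = -0.5769
z(H) = z(FA) + d' = -0.5769 + 2.35 = 1.7731
hit rate = Φ(1.7731) = 0.9619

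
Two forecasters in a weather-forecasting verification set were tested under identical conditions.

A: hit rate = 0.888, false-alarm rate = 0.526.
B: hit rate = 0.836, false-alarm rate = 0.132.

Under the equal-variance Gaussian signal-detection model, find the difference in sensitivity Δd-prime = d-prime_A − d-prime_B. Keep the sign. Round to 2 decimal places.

Δd-prime = -0.94

A: z(0.888) = 1.216, z(0.526) = 0.065, d' = 1.151
B: z(0.836) = 0.978, z(0.132) = -1.117, d' = 2.095
Δd' = d'_A − d'_B = 1.151 − 2.095 = -0.944
B has the higher sensitivity.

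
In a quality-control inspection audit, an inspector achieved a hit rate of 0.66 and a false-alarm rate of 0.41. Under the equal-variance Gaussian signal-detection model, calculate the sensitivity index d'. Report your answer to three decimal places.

d' = 0.640

z(H) = z(0.66) = 0.4125
z(FA) = z(0.41) = -0.2275
d' = z(H) − z(FA) = 0.4125 − (-0.2275) = 0.6400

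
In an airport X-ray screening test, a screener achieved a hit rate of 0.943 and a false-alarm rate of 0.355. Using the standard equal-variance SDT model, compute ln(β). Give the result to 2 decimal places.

z(0.943) = 1.580, z(0.355) = -0.372
ln β = −½·[z(H)² − z(FA)²] = −0.5 × (2.496 − 0.138) = -1.179

ln β = -1.18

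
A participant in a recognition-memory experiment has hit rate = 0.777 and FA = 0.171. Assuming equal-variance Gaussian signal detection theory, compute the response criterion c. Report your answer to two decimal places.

c = 0.09

Φ⁻¹(H) = 0.7621
Φ⁻¹(FA) = -0.9502
c = −½·[z(H) + z(FA)] = −0.5 × (0.7621 + (-0.9502)) = 0.09405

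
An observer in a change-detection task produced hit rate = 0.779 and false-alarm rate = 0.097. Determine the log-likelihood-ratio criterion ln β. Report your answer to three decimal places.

ln β = 0.548

z(0.779) = 0.7688, z(0.097) = -1.2988
ln β = −½·[z(H)² − z(FA)²] = −0.5 × (0.5911 − 1.6869) = 0.5479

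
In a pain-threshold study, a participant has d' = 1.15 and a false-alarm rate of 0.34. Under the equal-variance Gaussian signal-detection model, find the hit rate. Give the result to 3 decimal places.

z(false-alarm rate) = z(0.34) = -0.4125
z(H) = z(FA) + d' = -0.4125 + 1.15 = 0.7375
hit rate = Φ(0.7375) = 0.7696

hit rate = 0.770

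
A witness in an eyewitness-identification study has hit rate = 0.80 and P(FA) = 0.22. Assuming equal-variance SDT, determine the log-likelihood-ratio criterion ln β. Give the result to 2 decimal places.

z(0.80) = 0.842, z(0.22) = -0.772
ln β = −½·[z(H)² − z(FA)²] = −0.5 × (0.709 − 0.596) = -0.0565

ln β = -0.06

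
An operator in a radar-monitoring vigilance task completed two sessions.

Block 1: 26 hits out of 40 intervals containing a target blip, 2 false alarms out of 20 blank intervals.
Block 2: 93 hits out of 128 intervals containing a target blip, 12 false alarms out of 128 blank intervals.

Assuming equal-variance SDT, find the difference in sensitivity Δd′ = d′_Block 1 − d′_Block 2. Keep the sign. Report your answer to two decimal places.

Δd′ = -0.25

Block 1: z(0.6500) = 0.385, z(0.1000) = -1.282, d' = 1.667
Block 2: z(0.7266) = 0.603, z(0.0938) = -1.318, d' = 1.921
Δd' = d'_Block 1 − d'_Block 2 = 1.667 − 1.921 = -0.254
Block 2 has the higher sensitivity.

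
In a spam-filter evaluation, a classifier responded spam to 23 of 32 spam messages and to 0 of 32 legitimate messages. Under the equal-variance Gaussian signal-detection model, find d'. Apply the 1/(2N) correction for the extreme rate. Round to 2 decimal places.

d' = 2.73

The false-alarm rate is 0/32 = 0, so apply the 1/(2N) correction: FA → 1/(2·32) = 0.01562.
z(H) = z(0.71875) = 0.579
z(FA) = z(0.01562) = -2.154
d' = 0.579 − (-2.154) = 2.733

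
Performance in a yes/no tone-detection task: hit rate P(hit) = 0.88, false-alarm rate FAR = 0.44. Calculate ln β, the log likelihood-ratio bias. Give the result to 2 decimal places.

Φ⁻¹(H) = Φ⁻¹(0.88) = 1.175
Φ⁻¹(FA) = Φ⁻¹(0.44) = -0.151
ln β = −½·[z(H)² − z(FA)²] = −0.5 × (1.381 − 0.023) = -0.679

ln β = -0.68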